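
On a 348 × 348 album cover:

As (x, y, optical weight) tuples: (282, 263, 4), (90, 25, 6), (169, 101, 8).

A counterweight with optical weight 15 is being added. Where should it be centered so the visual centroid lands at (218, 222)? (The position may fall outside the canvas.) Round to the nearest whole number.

(278, 354)

With the counterweight, Σw becomes 4 + 6 + 8 + 15 = 33.
Along x: (3020 + 15·x) / 33 = 218 (existing moment 4·282 + 6·90 + 8·169 = 3020) ⇒ x = (7194 − 3020) / 15 ≈ 278.27.
Along y: (2010 + 15·y) / 33 = 222 (existing moment 4·263 + 6·25 + 8·101 = 2010) ⇒ y = (7326 − 2010) / 15 ≈ 354.40.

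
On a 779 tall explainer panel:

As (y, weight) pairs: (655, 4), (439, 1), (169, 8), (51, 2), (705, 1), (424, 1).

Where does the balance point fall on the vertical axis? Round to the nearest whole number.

Σw = 4 + 1 + 8 + 2 + 1 + 1 = 17.
Σw·y = 5642; ȳ = 5642/17 ≈ 331.88.

y ≈ 332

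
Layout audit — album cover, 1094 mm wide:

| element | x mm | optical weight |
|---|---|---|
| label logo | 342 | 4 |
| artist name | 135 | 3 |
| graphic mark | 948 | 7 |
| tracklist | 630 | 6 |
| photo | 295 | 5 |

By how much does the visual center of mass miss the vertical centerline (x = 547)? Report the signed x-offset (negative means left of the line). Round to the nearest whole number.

Weights sum to 4 + 3 + 7 + 6 + 5 = 25.
x: (4·342 + 3·135 + 7·948 + 6·630 + 5·295) / 25 = 13664 / 25 ≈ 546.56
Against x = 547, that's 546.56 − 547 = -0.44.

≈ 0 mm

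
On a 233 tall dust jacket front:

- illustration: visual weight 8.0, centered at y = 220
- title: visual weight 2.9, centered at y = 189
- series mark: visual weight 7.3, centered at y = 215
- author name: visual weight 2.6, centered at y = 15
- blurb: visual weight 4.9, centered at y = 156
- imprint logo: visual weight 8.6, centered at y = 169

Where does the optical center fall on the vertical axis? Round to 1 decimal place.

Weights sum to 8.0 + 2.9 + 7.3 + 2.6 + 4.9 + 8.6 = 34.3.
Σw·y = 6134.4; ȳ = 6134.4/34.3 ≈ 178.85.

y ≈ 178.8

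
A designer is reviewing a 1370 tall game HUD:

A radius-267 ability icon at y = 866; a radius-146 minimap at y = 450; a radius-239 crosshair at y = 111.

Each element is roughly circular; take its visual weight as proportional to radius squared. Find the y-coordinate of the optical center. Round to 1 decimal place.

y ≈ 518.7

Weights ∝ r²: ability icon 267² = 71289, minimap 146² = 21316, crosshair 239² = 57121; Σw = 149726.
y: (71289·866 + 21316·450 + 57121·111) / 149726 = 77668905 / 149726 ≈ 518.74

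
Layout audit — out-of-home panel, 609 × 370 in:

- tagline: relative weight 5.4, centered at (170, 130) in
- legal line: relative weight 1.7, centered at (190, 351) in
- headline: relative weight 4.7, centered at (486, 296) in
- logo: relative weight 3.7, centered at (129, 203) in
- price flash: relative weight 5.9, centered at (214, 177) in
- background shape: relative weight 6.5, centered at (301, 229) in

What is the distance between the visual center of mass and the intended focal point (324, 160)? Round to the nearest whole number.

≈ 85 in

Weights sum to 5.4 + 1.7 + 4.7 + 3.7 + 5.9 + 6.5 = 27.9.
Σw·x = 7221.6; x̄ = 7221.6/27.9 ≈ 258.84.
Σw·y = 5973.8; ȳ = 5973.8/27.9 ≈ 214.11.
Offset from (324, 160): Δx ≈ -65.16, Δy ≈ 54.11; distance = √(Δx² + Δy²) ≈ 84.70.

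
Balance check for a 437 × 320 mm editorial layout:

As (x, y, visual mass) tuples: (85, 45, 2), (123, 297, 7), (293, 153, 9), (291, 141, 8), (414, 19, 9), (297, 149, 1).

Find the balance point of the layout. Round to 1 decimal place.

Total weight = 2 + 7 + 9 + 8 + 9 + 1 = 36.
x: moment 10019 / weight 36 ≈ 278.31
Σw·y = 4994; ȳ = 4994/36 ≈ 138.72.

(278.3, 138.7)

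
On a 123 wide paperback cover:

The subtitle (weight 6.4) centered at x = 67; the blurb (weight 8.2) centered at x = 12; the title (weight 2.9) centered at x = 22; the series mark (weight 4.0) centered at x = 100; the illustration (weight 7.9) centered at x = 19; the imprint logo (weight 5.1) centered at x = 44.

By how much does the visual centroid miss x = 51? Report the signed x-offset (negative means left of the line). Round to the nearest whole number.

Σw = 6.4 + 8.2 + 2.9 + 4.0 + 7.9 + 5.1 = 34.5.
Σw·x = 6.4·67 + 8.2·12 + 2.9·22 + 4.0·100 + 7.9·19 + 5.1·44 = 1365.5, so x̄ = 1365.5/34.5 ≈ 39.58.
Against x = 51, that's 39.58 − 51 = -11.42.

≈ -11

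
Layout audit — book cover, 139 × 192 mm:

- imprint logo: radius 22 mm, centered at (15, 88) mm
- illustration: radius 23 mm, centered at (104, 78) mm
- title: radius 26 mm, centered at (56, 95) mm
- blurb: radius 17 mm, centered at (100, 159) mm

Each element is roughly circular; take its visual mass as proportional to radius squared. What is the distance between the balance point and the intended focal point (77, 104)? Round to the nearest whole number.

r² weights: imprint logo 22² = 484, illustration 23² = 529, title 26² = 676, blurb 17² = 289. Total = 1978.
Σw·x = 484·15 + 529·104 + 676·56 + 289·100 = 129032, so x̄ = 129032/1978 ≈ 65.23.
Σw·y = 484·88 + 529·78 + 676·95 + 289·159 = 194025, so ȳ = 194025/1978 ≈ 98.09.
Offset from (77, 104): Δx ≈ -11.77, Δy ≈ -5.91; distance = √(Δx² + Δy²) ≈ 13.17.

≈ 13 mm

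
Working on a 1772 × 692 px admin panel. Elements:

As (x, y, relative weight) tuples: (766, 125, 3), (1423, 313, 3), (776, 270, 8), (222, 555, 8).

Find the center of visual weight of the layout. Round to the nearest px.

(661, 360)

Σw = 3 + 3 + 8 + 8 = 22.
x: (3·766 + 3·1423 + 8·776 + 8·222) / 22 = 14551 / 22 ≈ 661.41
y: (3·125 + 3·313 + 8·270 + 8·555) / 22 = 7914 / 22 ≈ 359.73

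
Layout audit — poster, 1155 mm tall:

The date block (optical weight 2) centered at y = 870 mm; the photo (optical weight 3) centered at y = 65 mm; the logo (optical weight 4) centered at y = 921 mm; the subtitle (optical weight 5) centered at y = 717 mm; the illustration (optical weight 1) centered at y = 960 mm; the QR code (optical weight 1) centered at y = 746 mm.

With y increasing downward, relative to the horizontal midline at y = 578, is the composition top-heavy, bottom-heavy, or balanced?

Weights sum to 2 + 3 + 4 + 5 + 1 + 1 = 16.
y: moment 10910 / weight 16 ≈ 681.88
681.9 vs midline 578 → bottom-heavy.

bottom-heavy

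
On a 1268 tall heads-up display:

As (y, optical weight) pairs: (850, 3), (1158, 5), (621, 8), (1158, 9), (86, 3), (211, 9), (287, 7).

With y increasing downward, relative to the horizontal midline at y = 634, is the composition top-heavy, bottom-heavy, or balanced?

Total weight = 3 + 5 + 8 + 9 + 3 + 9 + 7 = 44.
y: (3·850 + 5·1158 + 8·621 + 9·1158 + 3·86 + 9·211 + 7·287) / 44 = 27896 / 44 ≈ 634.00
634.00 = 634 exactly: balanced.

balanced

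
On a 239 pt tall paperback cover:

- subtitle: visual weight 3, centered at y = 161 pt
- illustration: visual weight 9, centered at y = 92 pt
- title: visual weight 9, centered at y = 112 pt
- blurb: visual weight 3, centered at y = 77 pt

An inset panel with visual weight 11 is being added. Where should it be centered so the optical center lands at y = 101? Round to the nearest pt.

With the inset panel, Σw becomes 3 + 9 + 9 + 3 + 11 = 35.
y: need Σw·y = 35·101 = 3535. Existing = 3·161 + 9·92 + 9·112 + 3·77 = 2550. Remainder 985 / 11 ≈ 89.55.

y ≈ 90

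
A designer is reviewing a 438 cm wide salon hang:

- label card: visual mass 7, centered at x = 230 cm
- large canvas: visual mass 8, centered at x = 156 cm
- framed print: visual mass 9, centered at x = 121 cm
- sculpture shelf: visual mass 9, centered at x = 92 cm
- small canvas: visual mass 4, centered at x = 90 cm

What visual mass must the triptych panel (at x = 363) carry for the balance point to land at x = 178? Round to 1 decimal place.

w ≈ 7.8

Existing Σw = 37 (7 + 8 + 9 + 9 + 4); existing moment 7·230 + 8·156 + 9·121 + 9·92 + 4·90 = 5135.
Balance at x = 178 requires (5135 + w·363) / (37 + w) = 178.
Rearranging, w·(363 − 178) = 178·37 − 5135 = 1451, so w ≈ 1451/185 = 7.84.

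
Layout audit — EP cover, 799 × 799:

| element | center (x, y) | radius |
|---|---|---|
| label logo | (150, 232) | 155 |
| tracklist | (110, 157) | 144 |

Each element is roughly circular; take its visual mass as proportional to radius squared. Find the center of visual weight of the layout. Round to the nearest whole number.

(131, 197)

r² weights: label logo 155² = 24025, tracklist 144² = 20736. Total = 44761.
x-moment: 24025·150 + 20736·110 = 5884710; centroid 5884710/44761 ≈ 131.47.
y-moment: 24025·232 + 20736·157 = 8829352; centroid 8829352/44761 ≈ 197.26.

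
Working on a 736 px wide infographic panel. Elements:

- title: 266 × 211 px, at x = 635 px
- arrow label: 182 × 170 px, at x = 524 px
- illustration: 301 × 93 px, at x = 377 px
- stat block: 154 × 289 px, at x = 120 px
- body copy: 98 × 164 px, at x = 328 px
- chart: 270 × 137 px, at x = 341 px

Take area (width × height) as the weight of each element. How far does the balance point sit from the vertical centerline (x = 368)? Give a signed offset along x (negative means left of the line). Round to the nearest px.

≈ 35 px

Taking area as weight: title 266·211 = 56126, arrow label 182·170 = 30940, illustration 301·93 = 27993, stat block 154·289 = 44506, body copy 98·164 = 16072, chart 270·137 = 36990. Sum 212627.
x-moment: 56126·635 + 30940·524 + 27993·377 + 44506·120 + 16072·328 + 36990·341 = 85631857; centroid 85631857/212627 ≈ 402.73.
Offset from x = 368: 402.73 − 368 ≈ 34.73.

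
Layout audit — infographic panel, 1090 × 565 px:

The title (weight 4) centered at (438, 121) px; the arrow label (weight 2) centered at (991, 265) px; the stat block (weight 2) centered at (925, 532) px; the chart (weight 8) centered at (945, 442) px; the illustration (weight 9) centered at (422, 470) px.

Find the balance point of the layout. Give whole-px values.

(678, 394)

Σw = 4 + 2 + 2 + 8 + 9 = 25.
x-moment: 4·438 + 2·991 + 2·925 + 8·945 + 9·422 = 16942; centroid 16942/25 ≈ 677.68.
y-moment: 4·121 + 2·265 + 2·532 + 8·442 + 9·470 = 9844; centroid 9844/25 ≈ 393.76.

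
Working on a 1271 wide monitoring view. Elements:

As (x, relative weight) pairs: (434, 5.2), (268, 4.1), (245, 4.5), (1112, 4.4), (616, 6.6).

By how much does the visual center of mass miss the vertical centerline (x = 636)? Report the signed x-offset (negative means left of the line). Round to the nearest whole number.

Weights sum to 5.2 + 4.1 + 4.5 + 4.4 + 6.6 = 24.8.
Σw·x = 5.2·434 + 4.1·268 + 4.5·245 + 4.4·1112 + 6.6·616 = 13416.5, so x̄ = 13416.5/24.8 ≈ 540.99.
Against x = 636, that's 540.99 − 636 = -95.01.

≈ -95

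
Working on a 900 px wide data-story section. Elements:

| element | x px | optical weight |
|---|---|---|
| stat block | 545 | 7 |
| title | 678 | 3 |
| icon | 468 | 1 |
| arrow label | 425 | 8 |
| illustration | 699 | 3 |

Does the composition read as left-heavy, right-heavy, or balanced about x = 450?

Σw = 7 + 3 + 1 + 8 + 3 = 22.
Σw·x = 7·545 + 3·678 + 1·468 + 8·425 + 3·699 = 11814, so x̄ = 11814/22 ≈ 537.00.
Since 537.0 is right of 450, the composition reads right-heavy.

right-heavy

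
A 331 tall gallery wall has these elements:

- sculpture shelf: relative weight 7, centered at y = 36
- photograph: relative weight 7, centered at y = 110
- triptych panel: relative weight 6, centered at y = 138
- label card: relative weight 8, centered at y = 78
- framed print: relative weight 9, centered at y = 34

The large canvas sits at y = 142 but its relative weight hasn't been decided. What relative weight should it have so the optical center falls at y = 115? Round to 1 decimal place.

w ≈ 54.6

Fixed elements: Σw = 7 + 7 + 6 + 8 + 9 = 37, Σw·y = 7·36 + 7·110 + 6·138 + 8·78 + 9·34 = 2780.
Set Σw·y/Σw = 115: (2780 + 142w) = 115·(37 + w).
Rearranging, w·(142 − 115) = 115·37 − 2780 = 1475, so w ≈ 1475/27 = 54.63.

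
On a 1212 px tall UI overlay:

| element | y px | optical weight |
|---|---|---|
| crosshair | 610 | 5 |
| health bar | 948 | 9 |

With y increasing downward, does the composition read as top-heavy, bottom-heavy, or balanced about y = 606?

bottom-heavy

Σw = 5 + 9 = 14.
y-moment: 5·610 + 9·948 = 11582; centroid 11582/14 ≈ 827.29.
Since 827.3 is below (larger y than) 606, the composition reads bottom-heavy.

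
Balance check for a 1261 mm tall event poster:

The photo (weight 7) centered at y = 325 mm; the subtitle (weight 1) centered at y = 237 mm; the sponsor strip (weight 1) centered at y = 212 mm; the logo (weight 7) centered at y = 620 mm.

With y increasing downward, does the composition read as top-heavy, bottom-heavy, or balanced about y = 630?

Weights sum to 7 + 1 + 1 + 7 = 16.
y: (7·325 + 1·237 + 1·212 + 7·620) / 16 = 7064 / 16 ≈ 441.50
441.5 lies above (smaller y than) the midline 630, so the layout is top-heavy.

top-heavy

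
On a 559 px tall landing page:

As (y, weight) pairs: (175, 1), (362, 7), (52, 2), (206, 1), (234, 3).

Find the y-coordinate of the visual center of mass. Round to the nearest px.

Weights sum to 1 + 7 + 2 + 1 + 3 = 14.
Σw·y = 1·175 + 7·362 + 2·52 + 1·206 + 3·234 = 3721, so ȳ = 3721/14 ≈ 265.79.

y ≈ 266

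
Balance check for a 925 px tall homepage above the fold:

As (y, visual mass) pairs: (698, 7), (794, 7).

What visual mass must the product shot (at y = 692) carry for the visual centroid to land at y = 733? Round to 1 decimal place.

w ≈ 4.4

Fixed elements: Σw = 7 + 7 = 14, Σw·y = 7·698 + 7·794 = 10444.
Balance at y = 733 requires (10444 + w·692) / (14 + w) = 733.
Rearranging, w·(692 − 733) = 733·14 − 10444 = -182, so w ≈ -182/-41 = 4.44.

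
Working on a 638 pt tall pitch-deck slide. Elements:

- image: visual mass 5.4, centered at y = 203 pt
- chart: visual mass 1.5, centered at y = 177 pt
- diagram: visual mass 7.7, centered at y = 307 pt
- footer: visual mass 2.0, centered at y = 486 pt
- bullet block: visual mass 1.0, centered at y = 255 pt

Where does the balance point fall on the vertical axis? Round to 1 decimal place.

Weights sum to 5.4 + 1.5 + 7.7 + 2.0 + 1.0 = 17.6.
y: (5.4·203 + 1.5·177 + 7.7·307 + 2.0·486 + 1.0·255) / 17.6 = 4952.6 / 17.6 ≈ 281.40

y ≈ 281.4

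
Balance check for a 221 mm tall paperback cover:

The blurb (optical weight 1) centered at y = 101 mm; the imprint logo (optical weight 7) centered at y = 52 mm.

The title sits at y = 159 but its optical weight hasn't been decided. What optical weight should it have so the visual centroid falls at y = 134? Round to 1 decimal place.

w ≈ 24.3

Known weights sum to 1 + 7 = 8; their moment is 1·101 + 7·52 = 465.
Set Σw·y/Σw = 134: (465 + 159w) = 134·(8 + w).
Solving: w = (134·8 − 465) / (159 − 134) = 607 / 25 ≈ 24.28.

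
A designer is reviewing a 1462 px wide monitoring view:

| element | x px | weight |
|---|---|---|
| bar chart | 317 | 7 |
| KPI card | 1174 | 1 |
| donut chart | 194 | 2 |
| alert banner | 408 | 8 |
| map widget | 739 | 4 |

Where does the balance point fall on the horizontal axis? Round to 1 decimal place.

Total weight = 7 + 1 + 2 + 8 + 4 = 22.
Σw·x = 7·317 + 1·1174 + 2·194 + 8·408 + 4·739 = 10001, so x̄ = 10001/22 ≈ 454.59.

x ≈ 454.6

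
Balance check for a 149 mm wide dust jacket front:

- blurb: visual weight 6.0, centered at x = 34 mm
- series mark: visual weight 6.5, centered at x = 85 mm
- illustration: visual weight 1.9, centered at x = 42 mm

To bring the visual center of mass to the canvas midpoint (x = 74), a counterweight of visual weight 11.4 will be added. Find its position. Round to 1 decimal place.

x ≈ 94.1

After adding the counterweight, total weight = 6.0 + 6.5 + 1.9 + 11.4 = 25.8.
x: need Σw·x = 25.8·74 = 1909.2. Existing = 6.0·34 + 6.5·85 + 1.9·42 = 836.3. Remainder 1072.9 / 11.4 ≈ 94.11.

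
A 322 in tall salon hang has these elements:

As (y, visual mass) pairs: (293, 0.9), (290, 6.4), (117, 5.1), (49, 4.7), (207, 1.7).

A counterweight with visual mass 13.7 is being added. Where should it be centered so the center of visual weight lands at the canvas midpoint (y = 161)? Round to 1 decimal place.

New total weight: (0.9 + 6.4 + 5.1 + 4.7 + 1.7) + 13.7 = 32.5.
y: target moment 32.5×161 = 5232.5; current 0.9·293 + 6.4·290 + 5.1·117 + 4.7·49 + 1.7·207 = 3298.6; the counterweight supplies 1933.9, so y = 1933.9/13.7 ≈ 141.16.

y ≈ 141.2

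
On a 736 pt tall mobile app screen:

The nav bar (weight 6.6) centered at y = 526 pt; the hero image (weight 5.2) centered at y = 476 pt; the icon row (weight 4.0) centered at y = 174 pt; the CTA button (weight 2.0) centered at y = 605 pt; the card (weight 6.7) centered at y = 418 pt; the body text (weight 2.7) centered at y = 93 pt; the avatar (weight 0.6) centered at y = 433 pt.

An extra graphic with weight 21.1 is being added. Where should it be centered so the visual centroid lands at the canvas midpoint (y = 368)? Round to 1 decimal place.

New total weight: (6.6 + 5.2 + 4.0 + 2.0 + 6.7 + 2.7 + 0.6) + 21.1 = 48.9.
Along y: (11164.3 + 21.1·y) / 48.9 = 368 (existing moment 6.6·526 + 5.2·476 + 4.0·174 + 2.0·605 + 6.7·418 + 2.7·93 + 0.6·433 = 11164.3) ⇒ y = (17995.2 − 11164.3) / 21.1 ≈ 323.74.

y ≈ 323.7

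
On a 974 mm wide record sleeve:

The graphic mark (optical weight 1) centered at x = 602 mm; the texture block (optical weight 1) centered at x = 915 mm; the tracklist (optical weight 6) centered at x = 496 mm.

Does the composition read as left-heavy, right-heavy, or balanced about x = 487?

right-heavy

Total weight = 1 + 1 + 6 = 8.
x-moment: 1·602 + 1·915 + 6·496 = 4493; centroid 4493/8 ≈ 561.62.
Since 561.6 is right of 487, the composition reads right-heavy.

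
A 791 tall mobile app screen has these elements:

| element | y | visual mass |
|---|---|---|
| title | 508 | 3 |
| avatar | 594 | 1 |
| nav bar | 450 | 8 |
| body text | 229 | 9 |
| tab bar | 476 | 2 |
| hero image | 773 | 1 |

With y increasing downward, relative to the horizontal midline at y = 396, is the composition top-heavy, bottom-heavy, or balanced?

Weights sum to 3 + 1 + 8 + 9 + 2 + 1 = 24.
Σw·y = 3·508 + 1·594 + 8·450 + 9·229 + 2·476 + 1·773 = 9504, so ȳ = 9504/24 ≈ 396.00.
That equals the midline 396 — balanced.

balanced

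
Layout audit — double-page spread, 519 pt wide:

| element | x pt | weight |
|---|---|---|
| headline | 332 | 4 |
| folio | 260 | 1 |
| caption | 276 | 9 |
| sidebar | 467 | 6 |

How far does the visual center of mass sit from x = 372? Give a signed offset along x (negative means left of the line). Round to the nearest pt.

≈ -28 pt

Σw = 4 + 1 + 9 + 6 = 20.
x-moment: 4·332 + 1·260 + 9·276 + 6·467 = 6874; centroid 6874/20 ≈ 343.70.
Difference: 343.70 − 372 ≈ -28.30.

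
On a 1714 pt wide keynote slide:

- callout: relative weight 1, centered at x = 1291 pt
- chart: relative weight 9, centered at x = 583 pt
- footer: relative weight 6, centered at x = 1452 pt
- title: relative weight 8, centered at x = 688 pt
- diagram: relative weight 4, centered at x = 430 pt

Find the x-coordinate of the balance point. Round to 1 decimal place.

Total weight = 1 + 9 + 6 + 8 + 4 = 28.
Σw·x = 1·1291 + 9·583 + 6·1452 + 8·688 + 4·430 = 22474, so x̄ = 22474/28 ≈ 802.64.

x ≈ 802.6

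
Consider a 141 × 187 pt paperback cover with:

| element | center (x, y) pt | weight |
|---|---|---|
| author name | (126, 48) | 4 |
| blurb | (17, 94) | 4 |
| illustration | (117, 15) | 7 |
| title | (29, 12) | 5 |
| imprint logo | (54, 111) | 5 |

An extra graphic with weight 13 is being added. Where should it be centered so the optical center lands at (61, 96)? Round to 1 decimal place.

(39.4, 181.5)

With the extra graphic, Σw becomes 4 + 4 + 7 + 5 + 5 + 13 = 38.
x: target moment 38×61 = 2318; current 4·126 + 4·17 + 7·117 + 5·29 + 5·54 = 1806; the extra graphic supplies 512, so x = 512/13 ≈ 39.38.
y: target moment 38×96 = 3648; current 4·48 + 4·94 + 7·15 + 5·12 + 5·111 = 1288; the extra graphic supplies 2360, so y = 2360/13 ≈ 181.54.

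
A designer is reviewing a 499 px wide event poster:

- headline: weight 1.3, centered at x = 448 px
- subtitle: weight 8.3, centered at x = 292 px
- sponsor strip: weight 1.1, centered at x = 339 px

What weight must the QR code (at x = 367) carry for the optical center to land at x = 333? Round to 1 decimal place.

Fixed elements: Σw = 1.3 + 8.3 + 1.1 = 10.7, Σw·x = 1.3·448 + 8.3·292 + 1.1·339 = 3378.9.
Balance at x = 333 requires (3378.9 + w·367) / (10.7 + w) = 333.
Solving: w = (333·10.7 − 3378.9) / (367 − 333) = 184.2 / 34 ≈ 5.42.

w ≈ 5.4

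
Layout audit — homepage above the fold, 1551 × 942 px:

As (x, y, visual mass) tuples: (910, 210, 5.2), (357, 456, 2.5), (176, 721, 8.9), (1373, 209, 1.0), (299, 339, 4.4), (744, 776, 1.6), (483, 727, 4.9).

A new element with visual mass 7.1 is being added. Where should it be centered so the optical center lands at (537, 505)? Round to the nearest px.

(800, 398)

New total weight: (5.2 + 2.5 + 8.9 + 1.0 + 4.4 + 1.6 + 4.9) + 7.1 = 35.6.
x: need Σw·x = 35.6·537 = 19117.2. Existing = 5.2·910 + 2.5·357 + 8.9·176 + 1.0·1373 + 4.4·299 + 1.6·744 + 4.9·483 = 13436.6. Remainder 5680.6 / 7.1 ≈ 800.08.
y: need Σw·y = 35.6·505 = 17978.0. Existing = 5.2·210 + 2.5·456 + 8.9·721 + 1.0·209 + 4.4·339 + 1.6·776 + 4.9·727 = 15153.4. Remainder 2824.6 / 7.1 ≈ 397.83.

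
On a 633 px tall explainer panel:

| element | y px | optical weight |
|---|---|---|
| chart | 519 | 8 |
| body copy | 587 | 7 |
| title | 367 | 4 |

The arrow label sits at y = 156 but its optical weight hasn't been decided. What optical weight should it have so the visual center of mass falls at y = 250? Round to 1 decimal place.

Known weights sum to 8 + 7 + 4 = 19; their moment is 8·519 + 7·587 + 4·367 = 9729.
For the centroid to hit 250: (9729 + w·156) / (19 + w) = 250.
Solving: w = (250·19 − 9729) / (156 − 250) = -4979 / -94 ≈ 52.97.

w ≈ 53.0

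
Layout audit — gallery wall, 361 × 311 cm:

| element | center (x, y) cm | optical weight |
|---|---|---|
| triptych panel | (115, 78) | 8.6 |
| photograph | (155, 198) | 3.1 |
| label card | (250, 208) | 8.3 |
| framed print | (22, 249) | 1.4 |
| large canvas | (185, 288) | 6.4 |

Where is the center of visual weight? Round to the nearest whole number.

(171, 187)

Total weight = 8.6 + 3.1 + 8.3 + 1.4 + 6.4 = 27.8.
x: (8.6·115 + 3.1·155 + 8.3·250 + 1.4·22 + 6.4·185) / 27.8 = 4759.3 / 27.8 ≈ 171.20
y: (8.6·78 + 3.1·198 + 8.3·208 + 1.4·249 + 6.4·288) / 27.8 = 5202.8 / 27.8 ≈ 187.15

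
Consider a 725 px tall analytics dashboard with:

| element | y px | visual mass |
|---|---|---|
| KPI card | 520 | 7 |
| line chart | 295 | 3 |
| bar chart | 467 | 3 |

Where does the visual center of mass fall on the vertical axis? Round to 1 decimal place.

Weights sum to 7 + 3 + 3 = 13.
Σw·y = 7·520 + 3·295 + 3·467 = 5926, so ȳ = 5926/13 ≈ 455.85.

y ≈ 455.8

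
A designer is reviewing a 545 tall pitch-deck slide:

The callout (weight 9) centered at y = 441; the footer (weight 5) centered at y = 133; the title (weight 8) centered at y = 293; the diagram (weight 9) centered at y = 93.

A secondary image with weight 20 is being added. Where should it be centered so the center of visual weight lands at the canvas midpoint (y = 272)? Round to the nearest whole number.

y ≈ 303

After adding the secondary image, total weight = 9 + 5 + 8 + 9 + 20 = 51.
y: target moment 51×272 = 13872; current 9·441 + 5·133 + 8·293 + 9·93 = 7815; the secondary image supplies 6057, so y = 6057/20 ≈ 302.85.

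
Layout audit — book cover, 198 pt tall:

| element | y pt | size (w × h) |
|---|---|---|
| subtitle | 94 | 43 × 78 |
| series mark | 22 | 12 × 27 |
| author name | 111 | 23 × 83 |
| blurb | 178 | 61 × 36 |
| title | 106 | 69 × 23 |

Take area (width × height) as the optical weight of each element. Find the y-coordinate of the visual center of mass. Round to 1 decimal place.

Areas: subtitle 43·78 = 3354, series mark 12·27 = 324, author name 23·83 = 1909, blurb 61·36 = 2196, title 69·23 = 1587. Total weight = 9370.
Σw·y = 3354·94 + 324·22 + 1909·111 + 2196·178 + 1587·106 = 1093413, so ȳ = 1093413/9370 ≈ 116.69.

y ≈ 116.7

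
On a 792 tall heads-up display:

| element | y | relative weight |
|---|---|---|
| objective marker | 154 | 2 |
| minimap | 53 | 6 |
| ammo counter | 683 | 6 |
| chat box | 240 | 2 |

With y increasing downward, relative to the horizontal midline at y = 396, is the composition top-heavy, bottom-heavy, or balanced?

top-heavy

Σw = 2 + 6 + 6 + 2 = 16.
y: (2·154 + 6·53 + 6·683 + 2·240) / 16 = 5204 / 16 ≈ 325.25
Since 325.2 is above (smaller y than) 396, the composition reads top-heavy.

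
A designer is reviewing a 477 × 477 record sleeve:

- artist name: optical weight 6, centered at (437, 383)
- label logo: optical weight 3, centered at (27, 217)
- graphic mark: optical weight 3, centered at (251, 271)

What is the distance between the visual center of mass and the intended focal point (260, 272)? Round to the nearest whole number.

Weights sum to 6 + 3 + 3 = 12.
Σw·x = 6·437 + 3·27 + 3·251 = 3456, so x̄ = 3456/12 ≈ 288.00.
Σw·y = 6·383 + 3·217 + 3·271 = 3762, so ȳ = 3762/12 ≈ 313.50.
Relative to (260, 272): Δ = (28.00, 41.50); |Δ| = √(28.00² + 41.50²) ≈ 50.06.

≈ 50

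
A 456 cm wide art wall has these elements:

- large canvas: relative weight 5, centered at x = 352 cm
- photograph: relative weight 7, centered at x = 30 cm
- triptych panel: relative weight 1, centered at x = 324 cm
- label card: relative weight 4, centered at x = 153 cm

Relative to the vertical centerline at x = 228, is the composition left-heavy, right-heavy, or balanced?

left-heavy

Total weight = 5 + 7 + 1 + 4 = 17.
x-moment: 5·352 + 7·30 + 1·324 + 4·153 = 2906; centroid 2906/17 ≈ 170.94.
170.9 vs midline 228 → left-heavy.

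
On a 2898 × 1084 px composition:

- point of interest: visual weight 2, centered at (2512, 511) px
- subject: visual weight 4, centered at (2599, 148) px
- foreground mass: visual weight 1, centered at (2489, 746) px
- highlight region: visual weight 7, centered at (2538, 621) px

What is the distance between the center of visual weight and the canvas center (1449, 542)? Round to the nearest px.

Weights sum to 2 + 4 + 1 + 7 = 14.
x: (2·2512 + 4·2599 + 1·2489 + 7·2538) / 14 = 35675 / 14 ≈ 2548.21
y: (2·511 + 4·148 + 1·746 + 7·621) / 14 = 6707 / 14 ≈ 479.07
Offset from (1449, 542): Δx ≈ 1099.21, Δy ≈ -62.93; distance = √(Δx² + Δy²) ≈ 1101.01.

≈ 1101 px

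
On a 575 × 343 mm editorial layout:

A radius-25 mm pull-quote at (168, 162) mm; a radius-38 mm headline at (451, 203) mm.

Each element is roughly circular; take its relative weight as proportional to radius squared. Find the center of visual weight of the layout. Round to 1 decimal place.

(365.5, 190.6)

Weights ∝ r²: pull-quote 25² = 625, headline 38² = 1444; Σw = 2069.
x: (625·168 + 1444·451) / 2069 = 756244 / 2069 ≈ 365.51
y: (625·162 + 1444·203) / 2069 = 394382 / 2069 ≈ 190.61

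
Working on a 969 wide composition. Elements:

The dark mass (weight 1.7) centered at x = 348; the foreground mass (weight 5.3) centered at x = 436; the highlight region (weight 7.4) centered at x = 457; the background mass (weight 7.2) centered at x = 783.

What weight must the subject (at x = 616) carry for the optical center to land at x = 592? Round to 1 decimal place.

w ≈ 36.1

Fixed elements: Σw = 1.7 + 5.3 + 7.4 + 7.2 = 21.6, Σw·x = 1.7·348 + 5.3·436 + 7.4·457 + 7.2·783 = 11921.8.
Balance at x = 592 requires (11921.8 + w·616) / (21.6 + w) = 592.
Solving: w = (592·21.6 − 11921.8) / (616 − 592) = 865.4 / 24 ≈ 36.06.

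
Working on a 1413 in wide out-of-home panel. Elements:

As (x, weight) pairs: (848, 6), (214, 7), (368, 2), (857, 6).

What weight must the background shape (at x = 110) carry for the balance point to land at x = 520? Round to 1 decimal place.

Fixed elements: Σw = 6 + 7 + 2 + 6 = 21, Σw·x = 6·848 + 7·214 + 2·368 + 6·857 = 12464.
For the centroid to hit 520: (12464 + w·110) / (21 + w) = 520.
Rearranging, w·(110 − 520) = 520·21 − 12464 = -1544, so w ≈ -1544/-410 = 3.77.

w ≈ 3.8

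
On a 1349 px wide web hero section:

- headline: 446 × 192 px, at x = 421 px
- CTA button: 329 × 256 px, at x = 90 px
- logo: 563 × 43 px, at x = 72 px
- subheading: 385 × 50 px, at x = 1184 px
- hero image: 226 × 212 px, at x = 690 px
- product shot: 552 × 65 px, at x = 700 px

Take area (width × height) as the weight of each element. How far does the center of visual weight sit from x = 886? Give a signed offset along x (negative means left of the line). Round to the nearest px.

Areas → weights: headline 446·192 = 85632, CTA button 329·256 = 84224, logo 563·43 = 24209, subheading 385·50 = 19250, hero image 226·212 = 47912, product shot 552·65 = 35880; Σw = 297107.
x: moment 126341560 / weight 297107 ≈ 425.24
Difference: 425.24 − 886 ≈ -460.76.

≈ -461 px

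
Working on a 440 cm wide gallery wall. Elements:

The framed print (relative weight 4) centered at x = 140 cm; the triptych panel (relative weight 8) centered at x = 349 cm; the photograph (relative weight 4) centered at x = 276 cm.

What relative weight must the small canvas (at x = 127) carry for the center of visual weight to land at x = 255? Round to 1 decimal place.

w ≈ 2.9

Known weights sum to 4 + 8 + 4 = 16; their moment is 4·140 + 8·349 + 4·276 = 4456.
Balance at x = 255 requires (4456 + w·127) / (16 + w) = 255.
Rearranging, w·(127 − 255) = 255·16 − 4456 = -376, so w ≈ -376/-128 = 2.94.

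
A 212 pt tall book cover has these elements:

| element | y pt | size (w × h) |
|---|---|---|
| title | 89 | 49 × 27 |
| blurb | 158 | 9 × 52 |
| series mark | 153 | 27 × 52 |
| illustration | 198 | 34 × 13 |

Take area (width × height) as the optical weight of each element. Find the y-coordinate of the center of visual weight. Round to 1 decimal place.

Areas: title 49·27 = 1323, blurb 9·52 = 468, series mark 27·52 = 1404, illustration 34·13 = 442. Total weight = 3637.
y-moment: 1323·89 + 468·158 + 1404·153 + 442·198 = 494019; centroid 494019/3637 ≈ 135.83.

y ≈ 135.8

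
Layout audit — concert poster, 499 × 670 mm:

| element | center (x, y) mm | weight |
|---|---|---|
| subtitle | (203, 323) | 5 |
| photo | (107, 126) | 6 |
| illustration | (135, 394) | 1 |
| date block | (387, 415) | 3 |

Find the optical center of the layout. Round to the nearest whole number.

Weights sum to 5 + 6 + 1 + 3 = 15.
x-moment: 5·203 + 6·107 + 1·135 + 3·387 = 2953; centroid 2953/15 ≈ 196.87.
y-moment: 5·323 + 6·126 + 1·394 + 3·415 = 4010; centroid 4010/15 ≈ 267.33.

(197, 267)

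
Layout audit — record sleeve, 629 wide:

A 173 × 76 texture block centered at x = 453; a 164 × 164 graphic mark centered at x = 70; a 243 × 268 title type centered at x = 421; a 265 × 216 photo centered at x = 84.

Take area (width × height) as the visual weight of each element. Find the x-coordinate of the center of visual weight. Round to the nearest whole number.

x ≈ 247

Areas: texture block 173·76 = 13148, graphic mark 164·164 = 26896, title type 243·268 = 65124, photo 265·216 = 57240. Total weight = 162408.
x: (13148·453 + 26896·70 + 65124·421 + 57240·84) / 162408 = 40064128 / 162408 ≈ 246.69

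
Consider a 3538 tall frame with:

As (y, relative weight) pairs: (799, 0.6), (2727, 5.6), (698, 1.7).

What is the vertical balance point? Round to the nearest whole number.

Weights sum to 0.6 + 5.6 + 1.7 = 7.9.
y-moment: 0.6·799 + 5.6·2727 + 1.7·698 = 16937.2; centroid 16937.2/7.9 ≈ 2143.95.

y ≈ 2144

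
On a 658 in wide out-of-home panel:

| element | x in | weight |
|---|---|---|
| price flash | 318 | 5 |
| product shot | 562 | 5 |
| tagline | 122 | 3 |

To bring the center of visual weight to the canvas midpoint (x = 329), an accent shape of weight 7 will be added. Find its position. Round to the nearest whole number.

After adding the accent shape, total weight = 5 + 5 + 3 + 7 = 20.
x: target moment 20×329 = 6580; current 5·318 + 5·562 + 3·122 = 4766; the accent shape supplies 1814, so x = 1814/7 ≈ 259.14.

x ≈ 259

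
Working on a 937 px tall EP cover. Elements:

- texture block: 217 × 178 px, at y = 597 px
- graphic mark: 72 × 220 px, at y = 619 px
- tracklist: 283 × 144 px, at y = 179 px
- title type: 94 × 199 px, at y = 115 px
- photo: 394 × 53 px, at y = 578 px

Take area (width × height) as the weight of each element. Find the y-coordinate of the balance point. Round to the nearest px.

Areas → weights: texture block 217·178 = 38626, graphic mark 72·220 = 15840, tracklist 283·144 = 40752, title type 94·199 = 18706, photo 394·53 = 20882; Σw = 134806.
Σw·y = 38626·597 + 15840·619 + 40752·179 + 18706·115 + 20882·578 = 54380276, so ȳ = 54380276/134806 ≈ 403.40.

y ≈ 403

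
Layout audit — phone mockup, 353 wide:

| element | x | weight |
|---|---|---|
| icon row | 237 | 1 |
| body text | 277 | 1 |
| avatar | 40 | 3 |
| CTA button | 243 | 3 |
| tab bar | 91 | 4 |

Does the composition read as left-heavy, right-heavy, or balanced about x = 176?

Weights sum to 1 + 1 + 3 + 3 + 4 = 12.
x: (1·237 + 1·277 + 3·40 + 3·243 + 4·91) / 12 = 1727 / 12 ≈ 143.92
143.9 lies left of the midline 176, so the layout is left-heavy.

left-heavy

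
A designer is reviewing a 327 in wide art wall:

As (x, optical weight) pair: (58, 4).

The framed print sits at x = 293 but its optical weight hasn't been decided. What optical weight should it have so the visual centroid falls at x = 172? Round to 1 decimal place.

w ≈ 3.8

Known: weight 4 with moment 4·58 = 232.
For the centroid to hit 172: (232 + w·293) / (4 + w) = 172.
Solving: w = (172·4 − 232) / (293 − 172) = 456 / 121 ≈ 3.77.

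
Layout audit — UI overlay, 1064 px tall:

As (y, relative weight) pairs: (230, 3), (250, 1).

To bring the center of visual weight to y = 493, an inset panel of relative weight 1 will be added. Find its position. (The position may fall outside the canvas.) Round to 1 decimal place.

y ≈ 1525.0

New total weight: (3 + 1) + 1 = 5.
y: target moment 5×493 = 2465; current 3·230 + 1·250 = 940; the inset panel supplies 1525, so y = 1525/1 ≈ 1525.00.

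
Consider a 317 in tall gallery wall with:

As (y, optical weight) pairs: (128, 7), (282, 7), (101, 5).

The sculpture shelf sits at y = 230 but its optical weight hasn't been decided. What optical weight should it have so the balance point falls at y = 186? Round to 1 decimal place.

w ≈ 3.6

Fixed elements: Σw = 7 + 7 + 5 = 19, Σw·y = 7·128 + 7·282 + 5·101 = 3375.
Balance at y = 186 requires (3375 + w·230) / (19 + w) = 186.
So w = (186·19 − 3375)/(230 − 186) = 159/44 ≈ 3.61.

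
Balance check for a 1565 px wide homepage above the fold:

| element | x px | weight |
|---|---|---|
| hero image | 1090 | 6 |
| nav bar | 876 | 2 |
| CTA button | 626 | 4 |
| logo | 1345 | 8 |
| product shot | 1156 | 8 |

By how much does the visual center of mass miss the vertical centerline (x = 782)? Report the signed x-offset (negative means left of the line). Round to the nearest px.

≈ 318 px

Weights sum to 6 + 2 + 4 + 8 + 8 = 28.
x: (6·1090 + 2·876 + 4·626 + 8·1345 + 8·1156) / 28 = 30804 / 28 ≈ 1100.14
Difference: 1100.14 − 782 ≈ 318.14.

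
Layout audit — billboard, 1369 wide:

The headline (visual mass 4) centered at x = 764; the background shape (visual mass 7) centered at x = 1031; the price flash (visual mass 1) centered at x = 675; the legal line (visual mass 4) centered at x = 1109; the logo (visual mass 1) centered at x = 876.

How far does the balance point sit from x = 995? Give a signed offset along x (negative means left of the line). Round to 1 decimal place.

Total weight = 4 + 7 + 1 + 4 + 1 = 17.
Σw·x = 4·764 + 7·1031 + 1·675 + 4·1109 + 1·876 = 16260, so x̄ = 16260/17 ≈ 956.47.
Against x = 995, that's 956.47 − 995 = -38.53.

≈ -38.5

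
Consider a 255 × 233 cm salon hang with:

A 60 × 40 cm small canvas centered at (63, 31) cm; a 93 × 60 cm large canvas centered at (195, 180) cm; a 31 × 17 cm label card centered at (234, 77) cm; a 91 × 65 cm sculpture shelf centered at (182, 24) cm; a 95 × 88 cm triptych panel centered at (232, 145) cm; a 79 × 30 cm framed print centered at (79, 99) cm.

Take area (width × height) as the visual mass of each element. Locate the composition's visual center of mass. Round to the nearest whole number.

(182, 108)

Areas: small canvas 60·40 = 2400, large canvas 93·60 = 5580, label card 31·17 = 527, sculpture shelf 91·65 = 5915, triptych panel 95·88 = 8360, framed print 79·30 = 2370. Total weight = 25152.
x-moment: 2400·63 + 5580·195 + 527·234 + 5915·182 + 8360·232 + 2370·79 = 4565898; centroid 4565898/25152 ≈ 181.53.
y-moment: 2400·31 + 5580·180 + 527·77 + 5915·24 + 8360·145 + 2370·99 = 2708169; centroid 2708169/25152 ≈ 107.67.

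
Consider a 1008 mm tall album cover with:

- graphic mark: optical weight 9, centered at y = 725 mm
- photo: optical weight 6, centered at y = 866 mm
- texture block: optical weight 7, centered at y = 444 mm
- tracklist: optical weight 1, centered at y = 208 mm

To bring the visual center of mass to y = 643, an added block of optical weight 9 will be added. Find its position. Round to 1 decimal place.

y ≈ 615.4

With the added block, Σw becomes 9 + 6 + 7 + 1 + 9 = 32.
Along y: (15037 + 9·y) / 32 = 643 (existing moment 9·725 + 6·866 + 7·444 + 1·208 = 15037) ⇒ y = (20576 − 15037) / 9 ≈ 615.44.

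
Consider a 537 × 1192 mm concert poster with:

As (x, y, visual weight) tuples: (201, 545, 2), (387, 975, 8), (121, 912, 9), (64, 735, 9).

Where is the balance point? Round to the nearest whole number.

(184, 847)

Total weight = 2 + 8 + 9 + 9 = 28.
Σw·x = 2·201 + 8·387 + 9·121 + 9·64 = 5163, so x̄ = 5163/28 ≈ 184.39.
Σw·y = 2·545 + 8·975 + 9·912 + 9·735 = 23713, so ȳ = 23713/28 ≈ 846.89.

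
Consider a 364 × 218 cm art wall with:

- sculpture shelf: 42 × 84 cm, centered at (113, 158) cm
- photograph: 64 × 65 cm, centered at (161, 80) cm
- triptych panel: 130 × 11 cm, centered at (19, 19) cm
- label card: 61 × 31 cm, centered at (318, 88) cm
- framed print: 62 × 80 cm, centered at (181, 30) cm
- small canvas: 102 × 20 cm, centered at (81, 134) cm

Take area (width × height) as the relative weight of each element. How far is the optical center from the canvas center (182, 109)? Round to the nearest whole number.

≈ 38 cm

Areas → weights: sculpture shelf 42·84 = 3528, photograph 64·65 = 4160, triptych panel 130·11 = 1430, label card 61·31 = 1891, framed print 62·80 = 4960, small canvas 102·20 = 2040; Σw = 18009.
Σw·x = 2759932; x̄ = 2759932/18009 ≈ 153.25.
Σw·y = 1505962; ȳ = 1505962/18009 ≈ 83.62.
Relative to (182, 109): Δ = (-28.75, -25.38); |Δ| = √(-28.75² + -25.38²) ≈ 38.35.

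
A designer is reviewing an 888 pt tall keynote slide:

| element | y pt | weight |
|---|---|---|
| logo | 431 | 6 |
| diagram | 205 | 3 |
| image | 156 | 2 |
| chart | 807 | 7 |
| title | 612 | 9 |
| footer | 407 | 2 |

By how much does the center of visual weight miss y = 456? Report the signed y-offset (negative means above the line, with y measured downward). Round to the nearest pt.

≈ 78 pt

Total weight = 6 + 3 + 2 + 7 + 9 + 2 = 29.
Σw·y = 15484; ȳ = 15484/29 ≈ 533.93.
Against y = 456, that's 533.93 − 456 = 77.93.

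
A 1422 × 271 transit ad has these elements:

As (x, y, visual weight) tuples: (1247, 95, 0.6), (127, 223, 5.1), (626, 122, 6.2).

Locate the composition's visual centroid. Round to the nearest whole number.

Total weight = 0.6 + 5.1 + 6.2 = 11.9.
x: (0.6·1247 + 5.1·127 + 6.2·626) / 11.9 = 5277.1 / 11.9 ≈ 443.45
y: (0.6·95 + 5.1·223 + 6.2·122) / 11.9 = 1950.7 / 11.9 ≈ 163.92

(443, 164)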